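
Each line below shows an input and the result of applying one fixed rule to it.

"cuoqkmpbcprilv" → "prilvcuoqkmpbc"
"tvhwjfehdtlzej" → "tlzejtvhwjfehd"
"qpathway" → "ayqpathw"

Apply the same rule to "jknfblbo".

bojknfbl

The pattern: swap the front and back halves of the string, then move the first 2 characters to the end (rotate left by 2).
Working it through for "jknfblbo": intermediate "blbojknf", final "bojknfbl".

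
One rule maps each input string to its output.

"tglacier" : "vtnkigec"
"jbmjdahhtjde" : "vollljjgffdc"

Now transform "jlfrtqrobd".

vttsqnlhfd

Each output is the input with this applied: sort the characters into reverse alphabetical order, then shift every letter 2 places forward in the alphabet (wrapping around).
Starting from "jlfrtqrobd": after the first operation, "trrqoljfdb"; after the second, "vttsqnlhfd".
(Check on "tglacier": → "trligeca" → "vtnkigec" ✓)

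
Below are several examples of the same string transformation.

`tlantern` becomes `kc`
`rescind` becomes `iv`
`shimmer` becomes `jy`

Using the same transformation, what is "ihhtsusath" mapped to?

zy

The pattern: shift every letter 9 places backward in the alphabet (wrapping around), then keep only the first 2 characters.
For "ihhtsusath", step one produces "zyykjljrky"; step two turns that into "zy".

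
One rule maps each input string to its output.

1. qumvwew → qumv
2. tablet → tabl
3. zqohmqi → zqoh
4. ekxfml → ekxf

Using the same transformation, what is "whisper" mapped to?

whis

The pattern: keep only the first 4 characters.
"whisper" → "whis".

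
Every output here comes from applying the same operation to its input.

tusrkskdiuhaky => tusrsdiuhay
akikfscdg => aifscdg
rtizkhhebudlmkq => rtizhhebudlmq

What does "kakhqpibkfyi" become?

Rule — remove every "k".
For "kakhqpibkfyi" the result is "ahqpibfyi".

ahqpibfyi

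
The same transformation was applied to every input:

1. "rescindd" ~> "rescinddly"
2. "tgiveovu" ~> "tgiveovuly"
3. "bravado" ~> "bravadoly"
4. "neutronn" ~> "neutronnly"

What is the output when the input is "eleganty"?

elegantyly

Looking at the pairs, the operation is to append "ly".
Applying that to "eleganty" gives "elegantyly".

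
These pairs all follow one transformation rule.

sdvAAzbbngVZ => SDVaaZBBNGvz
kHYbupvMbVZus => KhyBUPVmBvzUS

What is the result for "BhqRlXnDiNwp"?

Looking at the pairs, the operation is to flip the case of every letter.
"BhqRlXnDiNwp" → "bHQrLxNdInWP".

bHQrLxNdInWP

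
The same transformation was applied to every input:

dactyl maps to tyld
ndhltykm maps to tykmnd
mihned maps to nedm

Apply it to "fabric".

ricf

What's happening: swap the front and back halves of the string, then delete the last 2 characters.
Applying that to "fabric" gives "ricf".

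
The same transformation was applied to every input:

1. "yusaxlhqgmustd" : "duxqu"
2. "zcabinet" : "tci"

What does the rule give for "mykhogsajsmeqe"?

eyoam

What's happening: keep one character in every 3, starting at position 2 (positions 2nd, 5th, 8th, ...), then move the last character to the front.
Working it through for "mykhogsajsmeqe": intermediate "yoame", final "eyoam".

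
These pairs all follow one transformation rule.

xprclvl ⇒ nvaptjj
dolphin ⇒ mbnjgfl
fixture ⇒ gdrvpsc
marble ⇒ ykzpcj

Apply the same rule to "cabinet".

yagzclr

The rule is to shift every letter 2 places backward in the alphabet (wrapping around), then swap each adjacent pair of characters (1↔2, 3↔4, ...).
On "cabinet": the first step gives "ayzglcr", and the second then gives "yagzclr".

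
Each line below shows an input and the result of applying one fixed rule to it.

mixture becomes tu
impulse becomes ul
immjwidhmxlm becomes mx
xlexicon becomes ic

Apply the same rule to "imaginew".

The pattern: move the last 2 characters to the front (rotate right by 2), then keep only the last 2 characters.
For "imaginew", step one produces "ewimagin"; step two turns that into "in".
(Check on "mixture": → "remixtu" → "tu" ✓)

in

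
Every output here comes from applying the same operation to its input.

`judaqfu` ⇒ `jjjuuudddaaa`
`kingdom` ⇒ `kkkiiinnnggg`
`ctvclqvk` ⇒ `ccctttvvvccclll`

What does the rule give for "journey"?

jjjooouuurrr

What's happening: delete the last 3 characters, then repeat every character 3 times.
On "journey" that produces "jjjooouuurrr".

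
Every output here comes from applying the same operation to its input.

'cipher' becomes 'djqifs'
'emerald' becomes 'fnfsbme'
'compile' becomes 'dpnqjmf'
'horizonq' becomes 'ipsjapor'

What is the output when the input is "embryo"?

Looking at the pairs, the operation is to shift every letter 1 place forward in the alphabet (wrapping around).
So "embryo" becomes "fncszp".

fncszp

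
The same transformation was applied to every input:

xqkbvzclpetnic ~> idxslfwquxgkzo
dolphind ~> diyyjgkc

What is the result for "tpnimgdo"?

The pattern: shift every letter 5 places backward in the alphabet (wrapping around), then move the last 3 characters to the front (rotate right by 3).
For "tpnimgdo", step one produces "okidhbyj"; step two turns that into "byjokidh".

byjokidh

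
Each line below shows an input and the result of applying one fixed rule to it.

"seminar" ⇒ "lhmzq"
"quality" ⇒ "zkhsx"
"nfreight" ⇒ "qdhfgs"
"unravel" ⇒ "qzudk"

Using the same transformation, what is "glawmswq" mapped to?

zvlrvp

In each case the input is transformed by: delete the first 2 characters, then shift every letter 1 place backward in the alphabet (wrapping around).
On "glawmswq": the first step gives "awmswq", and the second then gives "zvlrvp".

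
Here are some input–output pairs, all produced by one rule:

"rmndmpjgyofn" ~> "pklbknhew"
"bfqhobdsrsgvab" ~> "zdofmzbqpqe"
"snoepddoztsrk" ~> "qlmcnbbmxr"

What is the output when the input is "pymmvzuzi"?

In each case the input is transformed by: delete the last 3 characters, then shift every letter 2 places backward in the alphabet (wrapping around).
Applying both steps to "pymmvzuzi": "pymmvz", then "nwkktx".

nwkktx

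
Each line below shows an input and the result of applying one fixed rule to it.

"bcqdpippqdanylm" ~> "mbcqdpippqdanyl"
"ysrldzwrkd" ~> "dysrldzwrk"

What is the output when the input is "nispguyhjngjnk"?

knispguyhjngjn

In each case the input is transformed by: move the last character to the front.
Applying that to "nispguyhjngjnk" gives "knispguyhjngjn".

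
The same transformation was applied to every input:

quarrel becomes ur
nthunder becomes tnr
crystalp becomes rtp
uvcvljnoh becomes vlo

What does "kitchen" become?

ih

The transformation: keep one character in every 3, starting at position 2 (positions 2nd, 5th, 8th, ...).
"kitchen" → "ih".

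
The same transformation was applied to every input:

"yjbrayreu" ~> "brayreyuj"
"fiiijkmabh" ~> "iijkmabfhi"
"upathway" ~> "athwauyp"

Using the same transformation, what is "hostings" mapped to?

The transformation: swap the first and last characters, then move the first 2 characters to the end (rotate left by 2).
Doing the same to "hostings": "stinghso".

stinghso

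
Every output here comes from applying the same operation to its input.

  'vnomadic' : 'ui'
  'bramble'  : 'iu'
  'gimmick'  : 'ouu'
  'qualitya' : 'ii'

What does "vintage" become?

What's happening: shift every letter 8 places forward in the alphabet (wrapping around), then keep only the vowels.
Applying both steps to "vintage": "dqvbiom", then "io".

io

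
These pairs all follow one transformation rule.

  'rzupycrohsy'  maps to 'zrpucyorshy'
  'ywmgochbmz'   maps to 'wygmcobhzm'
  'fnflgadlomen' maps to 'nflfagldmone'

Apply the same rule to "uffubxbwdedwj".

fuufxbwbedwdj

The pattern: swap each adjacent pair of characters (1↔2, 3↔4, ...).
Applying that to "uffubxbwdedwj" gives "fuufxbwbedwdj".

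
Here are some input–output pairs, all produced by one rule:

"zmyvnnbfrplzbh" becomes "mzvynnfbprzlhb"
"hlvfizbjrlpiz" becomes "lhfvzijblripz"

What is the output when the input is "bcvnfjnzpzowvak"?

cbnvjfznzpwoavk

Looking at the pairs, the operation is to swap each adjacent pair of characters (1↔2, 3↔4, ...).
So "bcvnfjnzpzowvak" becomes "cbnvjfznzpwoavk".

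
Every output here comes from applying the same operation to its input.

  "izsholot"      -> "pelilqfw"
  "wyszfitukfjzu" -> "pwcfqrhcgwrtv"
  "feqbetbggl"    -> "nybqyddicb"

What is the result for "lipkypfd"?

mhvmcaif

Rule — shift every letter 3 places backward in the alphabet (wrapping around), then move the first 2 characters to the end (rotate left by 2).
"lipkypfd" → "ifmhvmca" → "mhvmcaif".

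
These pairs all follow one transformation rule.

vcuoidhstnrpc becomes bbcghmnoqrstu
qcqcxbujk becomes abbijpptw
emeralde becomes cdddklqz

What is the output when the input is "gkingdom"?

cffhjlmn

The transformation: shift every letter 1 place backward in the alphabet (wrapping around), then sort the characters into alphabetical order.
Starting from "gkingdom": after the first operation, "fjhmfcnl"; after the second, "cffhjlmn".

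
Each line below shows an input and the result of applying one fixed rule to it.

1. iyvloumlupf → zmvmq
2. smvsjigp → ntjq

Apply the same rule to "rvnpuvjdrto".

wqweu

The pattern: shift every letter 1 place forward in the alphabet (wrapping around), then keep every other character starting from the second (positions 2nd, 4th, 6th, ...).
On "rvnpuvjdrto": the first step gives "swoqvwkesup", and the second then gives "wqweu".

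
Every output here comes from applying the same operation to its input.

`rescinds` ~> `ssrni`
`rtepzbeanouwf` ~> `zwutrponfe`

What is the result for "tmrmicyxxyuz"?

Rule — sort the characters into reverse alphabetical order, then delete the last 3 characters.
Starting from "tmrmicyxxyuz": after the first operation, "zyyxxutrmmic"; after the second, "zyyxxutrm".

zyyxxutrm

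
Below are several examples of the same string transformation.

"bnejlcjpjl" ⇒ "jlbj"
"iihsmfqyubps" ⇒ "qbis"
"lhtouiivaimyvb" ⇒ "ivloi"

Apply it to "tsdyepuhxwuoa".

The rule is to keep one character in every 3, starting at position 1 (positions 1st, 4th, 7th, ...), then move the last 2 characters to the front (rotate right by 2).
Working it through for "tsdyepuhxwuoa": intermediate "tyuwa", final "watyu".

watyu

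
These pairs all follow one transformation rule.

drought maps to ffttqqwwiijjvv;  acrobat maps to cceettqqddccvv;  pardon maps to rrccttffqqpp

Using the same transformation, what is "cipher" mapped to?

eekkrrjjggtt

In each case the input is transformed by: double every character, then shift every letter 2 places forward in the alphabet (wrapping around).
Starting from "cipher": after the first operation, "cciipphheerr"; after the second, "eekkrrjjggtt".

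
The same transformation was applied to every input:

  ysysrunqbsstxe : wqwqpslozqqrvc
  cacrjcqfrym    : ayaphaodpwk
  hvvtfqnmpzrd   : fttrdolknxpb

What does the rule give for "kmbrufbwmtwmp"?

ikzpsdzukrukn

In each case the input is transformed by: shift every letter 2 places backward in the alphabet (wrapping around).
Applying that to "kmbrufbwmtwmp" gives "ikzpsdzukrukn".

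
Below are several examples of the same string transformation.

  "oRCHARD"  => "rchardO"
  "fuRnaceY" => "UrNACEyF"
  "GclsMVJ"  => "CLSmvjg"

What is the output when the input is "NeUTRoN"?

EutrOnn

Each output is the input with this applied: move the first character to the end, then flip the case of every letter.
"NeUTRoN" → "eUTRoNN" → "EutrOnn".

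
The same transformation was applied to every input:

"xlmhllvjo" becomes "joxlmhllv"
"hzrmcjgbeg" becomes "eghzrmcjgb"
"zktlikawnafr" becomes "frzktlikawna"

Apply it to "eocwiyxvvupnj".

Each output is the input with this applied: move the last 2 characters to the front (rotate right by 2).
Doing the same to "eocwiyxvvupnj": "njeocwiyxvvup".

njeocwiyxvvup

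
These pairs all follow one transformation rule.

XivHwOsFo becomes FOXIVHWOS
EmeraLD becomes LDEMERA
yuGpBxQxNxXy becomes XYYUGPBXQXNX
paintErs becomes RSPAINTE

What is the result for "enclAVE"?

The pattern: move the last 2 characters to the front (rotate right by 2), then convert every letter to uppercase.
Starting from "enclAVE": after the first operation, "VEenclA"; after the second, "VEENCLA".
(Check on "yuGpBxQxNxXy": → "XyyuGpBxQxNx" → "XYYUGPBXQXNX" ✓)

VEENCLA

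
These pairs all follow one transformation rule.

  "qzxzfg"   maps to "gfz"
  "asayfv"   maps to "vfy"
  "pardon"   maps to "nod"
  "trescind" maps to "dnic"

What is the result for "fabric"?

cir

What's happening: take characters alternately from the front and the back (1st, last, 2nd, 2nd-last, ...), then keep every other character starting from the second (positions 2nd, 4th, 6th, ...).
Applying that to "fabric" gives "cir".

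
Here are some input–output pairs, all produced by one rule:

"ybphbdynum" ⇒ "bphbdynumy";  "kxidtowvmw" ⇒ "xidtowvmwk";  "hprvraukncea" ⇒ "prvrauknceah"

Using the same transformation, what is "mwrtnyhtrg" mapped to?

Rule — move the first character to the end.
Applying that to "mwrtnyhtrg" gives "wrtnyhtrgm".

wrtnyhtrgm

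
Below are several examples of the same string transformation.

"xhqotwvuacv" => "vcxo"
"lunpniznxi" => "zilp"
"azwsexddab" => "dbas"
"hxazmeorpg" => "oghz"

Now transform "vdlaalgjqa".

gava

Looking at the pairs, the operation is to keep one character in every 3, starting at position 1 (positions 1st, 4th, 7th, ...), then move the first 2 characters to the end (rotate left by 2).
For "vdlaalgjqa", step one produces "vaga"; step two turns that into "gava".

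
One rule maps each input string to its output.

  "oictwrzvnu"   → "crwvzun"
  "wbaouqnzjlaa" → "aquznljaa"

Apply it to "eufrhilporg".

The rule is to swap each adjacent pair of characters (1↔2, 3↔4, ...), then delete the first 3 characters.
"eufrhilporg" → "fihplrog".

fihplrog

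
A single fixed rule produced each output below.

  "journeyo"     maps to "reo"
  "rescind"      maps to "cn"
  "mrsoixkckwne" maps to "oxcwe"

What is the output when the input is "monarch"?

Looking at the pairs, the operation is to keep every other character starting from the second (positions 2nd, 4th, 6th, ...), then delete the first character.
Applying both steps to "monarch": "oac", then "ac".

ac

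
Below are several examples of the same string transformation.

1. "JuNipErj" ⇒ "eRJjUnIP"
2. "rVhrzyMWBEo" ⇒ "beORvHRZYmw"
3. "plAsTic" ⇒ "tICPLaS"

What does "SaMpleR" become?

LErsAmP

What's happening: flip the case of every letter, then move the last 3 characters to the front (rotate right by 3).
Starting from "SaMpleR": after the first operation, "sAmPLEr"; after the second, "LErsAmP".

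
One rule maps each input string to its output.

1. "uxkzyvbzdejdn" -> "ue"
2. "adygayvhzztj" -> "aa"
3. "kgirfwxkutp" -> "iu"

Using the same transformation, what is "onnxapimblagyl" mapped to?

oaia

In each case the input is transformed by: keep only the vowels.
So "onnxapimblagyl" becomes "oaia".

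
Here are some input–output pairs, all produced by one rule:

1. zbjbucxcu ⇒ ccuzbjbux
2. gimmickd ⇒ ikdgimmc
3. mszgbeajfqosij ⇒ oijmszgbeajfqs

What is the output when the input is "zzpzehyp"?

In each case the input is transformed by: move the last 3 characters to the front (rotate right by 3), then swap the first and last characters.
On "zzpzehyp" that produces "eypzzpzh".

eypzzpzh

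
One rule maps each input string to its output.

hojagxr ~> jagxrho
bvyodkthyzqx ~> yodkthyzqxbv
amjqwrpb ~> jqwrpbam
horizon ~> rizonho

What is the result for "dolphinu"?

The pattern: move the first 2 characters to the end (rotate left by 2).
So "dolphinu" becomes "lphinudo".

lphinudo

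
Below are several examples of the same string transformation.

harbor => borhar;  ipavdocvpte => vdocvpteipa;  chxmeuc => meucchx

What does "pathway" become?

hwaypat

Each output is the input with this applied: move the first 3 characters to the end (rotate left by 3).
"pathway" → "hwaypat".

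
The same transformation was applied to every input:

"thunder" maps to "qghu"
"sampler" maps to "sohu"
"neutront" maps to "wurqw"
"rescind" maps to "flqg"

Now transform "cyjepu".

hsx

Looking at the pairs, the operation is to shift every letter 3 places forward in the alphabet (wrapping around), then delete the first 3 characters.
Working it through for "cyjepu": intermediate "fbmhsx", final "hsx".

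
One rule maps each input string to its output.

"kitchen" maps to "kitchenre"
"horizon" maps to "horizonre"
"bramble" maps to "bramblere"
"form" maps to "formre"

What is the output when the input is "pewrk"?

pewrkre

The pattern: append "re".
On "pewrk" that produces "pewrkre".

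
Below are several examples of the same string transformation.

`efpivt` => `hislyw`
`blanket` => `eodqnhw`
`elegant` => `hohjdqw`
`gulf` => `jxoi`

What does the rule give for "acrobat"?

The rule is to shift every letter 3 places forward in the alphabet (wrapping around).
Doing the same to "acrobat": "dfuredw".

dfuredw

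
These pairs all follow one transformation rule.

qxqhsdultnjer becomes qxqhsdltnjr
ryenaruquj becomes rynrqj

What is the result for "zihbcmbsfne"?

The rule is to remove every vowel.
Doing the same to "zihbcmbsfne": "zhbcmbsfn".

zhbcmbsfn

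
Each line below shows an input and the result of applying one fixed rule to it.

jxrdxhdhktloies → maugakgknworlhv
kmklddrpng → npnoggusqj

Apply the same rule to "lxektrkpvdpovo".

The rule is to shift every letter 3 places forward in the alphabet (wrapping around).
"lxektrkpvdpovo" → "oahnwunsygsryr".

oahnwunsygsryr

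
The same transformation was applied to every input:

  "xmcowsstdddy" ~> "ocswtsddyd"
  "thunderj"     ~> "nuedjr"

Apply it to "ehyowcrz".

In each case the input is transformed by: delete the first 2 characters, then swap each adjacent pair of characters (1↔2, 3↔4, ...).
Working it through for "ehyowcrz": intermediate "yowcrz", final "oycwzr".

oycwzr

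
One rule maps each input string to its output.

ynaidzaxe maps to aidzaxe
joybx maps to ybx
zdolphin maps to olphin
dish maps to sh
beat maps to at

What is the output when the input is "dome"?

me

Each output is the input with this applied: delete the first 2 characters.
Applying that to "dome" gives "me".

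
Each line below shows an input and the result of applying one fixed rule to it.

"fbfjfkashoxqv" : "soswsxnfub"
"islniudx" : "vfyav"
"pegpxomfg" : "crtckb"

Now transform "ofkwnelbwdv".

Looking at the pairs, the operation is to delete the last 3 characters, then shift every letter 13 places forward in the alphabet (wrapping around) — i.e. ROT13.
Starting from "ofkwnelbwdv": after the first operation, "ofkwnelb"; after the second, "bsxjaryo".

bsxjaryo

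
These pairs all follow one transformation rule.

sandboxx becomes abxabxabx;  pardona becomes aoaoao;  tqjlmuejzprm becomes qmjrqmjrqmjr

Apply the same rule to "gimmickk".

iikiikiik

What's happening: keep one character in every 3, starting at position 2 (positions 2nd, 5th, 8th, ...), then write the whole string 3 times in a row.
On "gimmickk": the first step gives "iik", and the second then gives "iikiikiik".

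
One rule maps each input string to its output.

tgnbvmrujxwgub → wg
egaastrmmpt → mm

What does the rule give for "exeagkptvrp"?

Rule — move the last 2 characters to the front (rotate right by 2), then keep only the last 2 characters.
On "exeagkptvrp": the first step gives "rpexeagkptv", and the second then gives "tv".

tv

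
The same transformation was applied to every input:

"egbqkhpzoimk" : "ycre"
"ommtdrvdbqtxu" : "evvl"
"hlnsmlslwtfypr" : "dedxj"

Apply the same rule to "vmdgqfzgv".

eiy

Rule — shift every letter 8 places backward in the alphabet (wrapping around), then keep one character in every 3, starting at position 2 (positions 2nd, 5th, 8th, ...).
Applying both steps to "vmdgqfzgv": "nevyixryn", then "eiy".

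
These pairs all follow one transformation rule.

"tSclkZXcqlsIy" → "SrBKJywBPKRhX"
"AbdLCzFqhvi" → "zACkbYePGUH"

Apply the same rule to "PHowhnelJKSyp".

Rule — flip the case of every letter, then shift every letter 1 place backward in the alphabet (wrapping around).
On "PHowhnelJKSyp": the first step gives "phOWHNELjksYP", and the second then gives "ogNVGMDKijrXO".

ogNVGMDKijrXO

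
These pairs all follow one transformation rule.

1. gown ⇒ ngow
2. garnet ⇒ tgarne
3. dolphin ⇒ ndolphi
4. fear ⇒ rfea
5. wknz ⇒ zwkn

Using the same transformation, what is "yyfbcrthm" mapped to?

Looking at the pairs, the operation is to move the last character to the front.
Applying that to "yyfbcrthm" gives "myyfbcrth".

myyfbcrth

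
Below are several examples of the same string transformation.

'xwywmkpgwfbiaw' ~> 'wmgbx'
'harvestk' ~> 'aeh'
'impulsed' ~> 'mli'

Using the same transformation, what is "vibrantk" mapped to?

iav

Looking at the pairs, the operation is to swap the first and last characters, then keep one character in every 3, starting at position 2 (positions 2nd, 5th, 8th, ...).
On "vibrantk": the first step gives "kibrantv", and the second then gives "iav".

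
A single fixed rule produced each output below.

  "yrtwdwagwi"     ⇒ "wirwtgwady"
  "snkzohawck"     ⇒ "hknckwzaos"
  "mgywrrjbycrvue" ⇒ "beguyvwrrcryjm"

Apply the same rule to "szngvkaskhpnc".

acznnpghvkkss

The pattern: take characters alternately from the front and the back (1st, last, 2nd, 2nd-last, ...), then swap the first and last characters.
Working it through for "szngvkaskhpnc": intermediate "scznnpghvkksa", final "acznnpghvkkss".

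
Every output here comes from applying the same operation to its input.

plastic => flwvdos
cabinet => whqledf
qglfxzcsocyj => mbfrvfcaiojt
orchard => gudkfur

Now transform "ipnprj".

Each output is the input with this applied: shift every letter 3 places forward in the alphabet (wrapping around), then reverse the string.
On "ipnprj": the first step gives "lsqsum", and the second then gives "musqsl".

musqsl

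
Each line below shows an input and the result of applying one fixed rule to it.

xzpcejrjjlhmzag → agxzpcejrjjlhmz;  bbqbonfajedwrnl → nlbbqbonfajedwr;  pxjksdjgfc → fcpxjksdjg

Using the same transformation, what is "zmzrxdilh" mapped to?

The rule is to move the last 2 characters to the front (rotate right by 2).
"zmzrxdilh" → "lhzmzrxdi".

lhzmzrxdi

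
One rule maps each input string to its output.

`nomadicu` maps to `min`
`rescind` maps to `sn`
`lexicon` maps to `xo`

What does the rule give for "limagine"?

mil

What's happening: move the first character to the end, then keep one character in every 3, starting at position 2 (positions 2nd, 5th, 8th, ...).
Starting from "limagine": after the first operation, "imaginel"; after the second, "mil".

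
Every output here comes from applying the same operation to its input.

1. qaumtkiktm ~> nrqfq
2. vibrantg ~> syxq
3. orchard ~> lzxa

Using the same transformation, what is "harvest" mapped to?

Looking at the pairs, the operation is to shift every letter 3 places backward in the alphabet (wrapping around), then keep every other character starting from the first (positions 1st, 3rd, 5th, ...).
So "harvest" becomes "eobq".

eobq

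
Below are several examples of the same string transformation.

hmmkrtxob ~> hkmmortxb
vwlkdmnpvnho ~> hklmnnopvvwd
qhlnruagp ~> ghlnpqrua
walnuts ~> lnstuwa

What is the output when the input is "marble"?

belmra

Each output is the input with this applied: sort the characters into alphabetical order, then move the first character to the end.
"marble" → "belmra".
(Check on "walnuts": → "alnstuw" → "lnstuwa" ✓)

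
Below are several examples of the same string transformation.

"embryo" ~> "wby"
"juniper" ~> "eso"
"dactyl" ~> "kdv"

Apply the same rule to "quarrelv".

ebof

What's happening: keep every other character starting from the second (positions 2nd, 4th, 6th, ...), then shift every letter 10 places forward in the alphabet (wrapping around).
Starting from "quarrelv": after the first operation, "urev"; after the second, "ebof".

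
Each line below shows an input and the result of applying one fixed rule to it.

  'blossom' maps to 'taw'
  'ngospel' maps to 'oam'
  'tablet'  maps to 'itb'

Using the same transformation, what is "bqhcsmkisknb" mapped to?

ykuqsj

In each case the input is transformed by: keep every other character starting from the second (positions 2nd, 4th, 6th, ...), then shift every letter 8 places forward in the alphabet (wrapping around).
Applying both steps to "bqhcsmkisknb": "qcmikb", then "ykuqsj".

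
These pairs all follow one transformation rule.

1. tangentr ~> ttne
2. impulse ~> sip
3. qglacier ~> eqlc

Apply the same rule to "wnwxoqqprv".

The transformation: move the last 3 characters to the front (rotate right by 3), then keep every other character starting from the second (positions 2nd, 4th, 6th, ...).
Starting from "wnwxoqqprv": after the first operation, "prvwnwxoqq"; after the second, "rwwoq".

rwwoq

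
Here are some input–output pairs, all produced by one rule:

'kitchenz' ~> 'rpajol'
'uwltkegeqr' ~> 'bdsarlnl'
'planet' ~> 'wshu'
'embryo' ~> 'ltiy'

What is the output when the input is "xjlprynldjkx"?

eqswyfuskq

The pattern: shift every letter 7 places forward in the alphabet (wrapping around), then delete the last 2 characters.
Starting from "xjlprynldjkx": after the first operation, "eqswyfuskqre"; after the second, "eqswyfuskq".
(Check on "uwltkegeqr": → "bdsarlnlxy" → "bdsarlnl" ✓)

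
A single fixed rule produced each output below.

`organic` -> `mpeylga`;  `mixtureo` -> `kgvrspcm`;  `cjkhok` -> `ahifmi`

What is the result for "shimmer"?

qfgkkcp

The rule is to shift every letter 2 places backward in the alphabet (wrapping around).
So "shimmer" becomes "qfgkkcp".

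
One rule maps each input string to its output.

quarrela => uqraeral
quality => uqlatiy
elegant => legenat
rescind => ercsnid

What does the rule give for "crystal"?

Looking at the pairs, the operation is to swap each adjacent pair of characters (1↔2, 3↔4, ...).
So "crystal" becomes "rcsyatl".

rcsyatl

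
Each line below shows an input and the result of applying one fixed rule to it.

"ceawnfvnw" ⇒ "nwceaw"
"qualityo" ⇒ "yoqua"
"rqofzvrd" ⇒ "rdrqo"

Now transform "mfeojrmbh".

The pattern: move the last 2 characters to the front (rotate right by 2), then delete the last 3 characters.
On "mfeojrmbh": the first step gives "bhmfeojrm", and the second then gives "bhmfeo".

bhmfeo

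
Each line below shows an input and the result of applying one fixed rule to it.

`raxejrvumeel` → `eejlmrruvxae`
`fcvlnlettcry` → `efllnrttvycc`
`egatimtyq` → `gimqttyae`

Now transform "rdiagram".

In each case the input is transformed by: sort the characters into alphabetical order, then move the first 2 characters to the end (rotate left by 2).
Working it through for "rdiagram": intermediate "aadgimrr", final "dgimrraa".
(Check on "raxejrvumeel": → "aeeejlmrruvx" → "eejlmrruvxae" ✓)

dgimrraa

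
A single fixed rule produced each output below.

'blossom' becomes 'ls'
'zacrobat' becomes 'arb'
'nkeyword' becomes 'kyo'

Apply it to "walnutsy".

What's happening: delete the last 2 characters, then keep every other character starting from the second (positions 2nd, 4th, 6th, ...).
So "walnutsy" becomes "ant".

ant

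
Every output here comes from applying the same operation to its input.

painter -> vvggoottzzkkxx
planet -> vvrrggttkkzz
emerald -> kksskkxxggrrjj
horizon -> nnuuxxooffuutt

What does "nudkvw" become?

ttaajjqqbbcc

Each output is the input with this applied: shift every letter 6 places forward in the alphabet (wrapping around), then double every character.
Applying both steps to "nudkvw": "tajqbc", then "ttaajjqqbbcc".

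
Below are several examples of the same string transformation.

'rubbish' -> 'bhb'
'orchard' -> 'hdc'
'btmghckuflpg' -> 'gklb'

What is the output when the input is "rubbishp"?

bhu

The rule is to move the first 3 characters to the end (rotate left by 3), then keep one character in every 3, starting at position 1 (positions 1st, 4th, 7th, ...).
"rubbishp" → "bhu".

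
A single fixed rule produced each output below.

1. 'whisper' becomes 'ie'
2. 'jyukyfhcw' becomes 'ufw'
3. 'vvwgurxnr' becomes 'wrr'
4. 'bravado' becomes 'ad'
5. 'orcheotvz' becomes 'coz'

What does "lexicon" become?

xo

The rule is to keep one character in every 3, starting at position 3 (positions 3rd, 6th, 9th, ...).
Applying that to "lexicon" gives "xo".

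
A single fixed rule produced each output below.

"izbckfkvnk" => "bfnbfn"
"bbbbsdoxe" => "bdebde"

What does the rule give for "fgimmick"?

iiii

The rule is to keep one character in every 3, starting at position 3 (positions 3rd, 6th, 9th, ...), then write the whole string twice.
On "fgimmick": the first step gives "ii", and the second then gives "iiii".
(Check on "bbbbsdoxe": → "bde" → "bdebde" ✓)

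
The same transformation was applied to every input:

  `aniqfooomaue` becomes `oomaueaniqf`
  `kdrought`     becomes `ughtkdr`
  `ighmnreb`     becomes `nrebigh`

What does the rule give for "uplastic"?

sticupl

The rule is to swap the front and back halves of the string, then delete the last character.
Starting from "uplastic": after the first operation, "sticupla"; after the second, "sticupl".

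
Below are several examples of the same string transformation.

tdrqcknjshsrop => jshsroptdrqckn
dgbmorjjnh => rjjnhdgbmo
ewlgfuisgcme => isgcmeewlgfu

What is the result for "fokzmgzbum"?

The pattern: swap the front and back halves of the string.
"fokzmgzbum" → "gzbumfokzm".

gzbumfokzm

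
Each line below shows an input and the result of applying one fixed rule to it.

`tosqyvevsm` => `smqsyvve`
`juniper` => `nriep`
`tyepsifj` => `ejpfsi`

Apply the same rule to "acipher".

The transformation: delete the first 2 characters, then take characters alternately from the front and the back (1st, last, 2nd, 2nd-last, ...).
On "acipher": the first step gives "ipher", and the second then gives "irpeh".
(Check on "tyepsifj": → "epsifj" → "ejpfsi" ✓)

irpeh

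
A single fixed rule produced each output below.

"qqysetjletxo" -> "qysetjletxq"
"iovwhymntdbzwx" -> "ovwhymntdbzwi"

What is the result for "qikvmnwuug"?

The pattern: delete the last character, then move the first character to the end.
On "qikvmnwuug": the first step gives "qikvmnwuu", and the second then gives "ikvmnwuuq".

ikvmnwuuq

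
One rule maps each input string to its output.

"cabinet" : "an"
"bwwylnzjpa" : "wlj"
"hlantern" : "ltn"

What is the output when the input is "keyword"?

The pattern: keep one character in every 3, starting at position 2 (positions 2nd, 5th, 8th, ...).
So "keyword" becomes "eo".

eo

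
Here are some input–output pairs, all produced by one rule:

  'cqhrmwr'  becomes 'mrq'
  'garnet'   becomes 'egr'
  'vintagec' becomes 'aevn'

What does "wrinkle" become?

ker

The rule is to move the first 3 characters to the end (rotate left by 3), then keep every other character starting from the second (positions 2nd, 4th, 6th, ...).
Starting from "wrinkle": after the first operation, "nklewri"; after the second, "ker".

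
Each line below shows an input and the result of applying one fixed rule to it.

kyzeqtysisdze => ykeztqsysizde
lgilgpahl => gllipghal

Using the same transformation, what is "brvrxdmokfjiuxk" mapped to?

Rule — swap each adjacent pair of characters (1↔2, 3↔4, ...).
For "brvrxdmokfjiuxk" the result is "rbrvdxomfkijxuk".

rbrvdxomfkijxuk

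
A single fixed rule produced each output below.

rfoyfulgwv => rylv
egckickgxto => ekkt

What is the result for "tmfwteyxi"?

twy

In each case the input is transformed by: keep one character in every 3, starting at position 1 (positions 1st, 4th, 7th, ...).
"tmfwteyxi" → "twy".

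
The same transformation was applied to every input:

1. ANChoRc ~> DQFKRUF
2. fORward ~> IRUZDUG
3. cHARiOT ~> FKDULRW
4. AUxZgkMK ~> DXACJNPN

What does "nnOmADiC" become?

The rule is to shift every letter 3 places forward in the alphabet (wrapping around), then convert every letter to uppercase.
For "nnOmADiC", step one produces "qqRpDGlF"; step two turns that into "QQRPDGLF".

QQRPDGLF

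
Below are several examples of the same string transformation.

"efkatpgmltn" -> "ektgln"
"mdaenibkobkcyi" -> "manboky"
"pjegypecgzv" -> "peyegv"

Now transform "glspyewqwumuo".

The rule is to keep every other character starting from the first (positions 1st, 3rd, 5th, ...).
On "glspyewqwumuo" that produces "gsywwmo".

gsywwmo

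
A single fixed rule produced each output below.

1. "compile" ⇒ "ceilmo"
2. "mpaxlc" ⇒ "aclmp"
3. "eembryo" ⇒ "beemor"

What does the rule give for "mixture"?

eimrtu

The rule is to sort the characters into alphabetical order, then delete the last character.
Working it through for "mixture": intermediate "eimrtux", final "eimrtu".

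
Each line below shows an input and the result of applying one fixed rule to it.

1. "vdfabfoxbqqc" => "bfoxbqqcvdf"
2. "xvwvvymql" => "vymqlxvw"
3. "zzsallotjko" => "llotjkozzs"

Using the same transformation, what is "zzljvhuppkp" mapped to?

In each case the input is transformed by: move the first 3 characters to the end (rotate left by 3), then delete the first character.
Working it through for "zzljvhuppkp": intermediate "jvhuppkpzzl", final "vhuppkpzzl".

vhuppkpzzl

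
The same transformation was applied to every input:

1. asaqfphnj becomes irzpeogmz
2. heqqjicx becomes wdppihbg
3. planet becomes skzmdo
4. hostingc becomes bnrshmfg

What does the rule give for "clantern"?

mkzmsdqb

Looking at the pairs, the operation is to shift every letter 1 place backward in the alphabet (wrapping around), then swap the first and last characters.
Applying both steps to "clantern": "bkzmsdqm", then "mkzmsdqb".
(Check on "asaqfphnj": → "zrzpeogmi" → "irzpeogmz" ✓)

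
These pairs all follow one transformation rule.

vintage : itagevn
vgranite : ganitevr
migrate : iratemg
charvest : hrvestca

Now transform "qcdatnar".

Rule — move the first 2 characters to the end (rotate left by 2), then swap the first and last characters.
"qcdatnar" → "datnarqc" → "catnarqd".

catnarqd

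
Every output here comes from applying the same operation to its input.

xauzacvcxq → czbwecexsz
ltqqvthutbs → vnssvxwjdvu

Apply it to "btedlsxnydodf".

In each case the input is transformed by: swap each adjacent pair of characters (1↔2, 3↔4, ...), then shift every letter 2 places forward in the alphabet (wrapping around).
Working it through for "btedlsxnydodf": intermediate "tbdeslnxdydof", final "vdfgunpzfafqh".

vdfgunpzfafqh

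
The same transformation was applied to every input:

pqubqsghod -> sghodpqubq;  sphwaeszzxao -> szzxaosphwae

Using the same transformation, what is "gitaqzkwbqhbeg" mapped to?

In each case the input is transformed by: swap the front and back halves of the string.
On "gitaqzkwbqhbeg" that produces "wbqhbeggitaqzk".

wbqhbeggitaqzk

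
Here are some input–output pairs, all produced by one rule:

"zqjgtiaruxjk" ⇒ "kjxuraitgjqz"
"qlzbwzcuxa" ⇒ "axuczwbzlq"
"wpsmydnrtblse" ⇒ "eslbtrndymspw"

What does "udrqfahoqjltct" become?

Rule — reverse the string.
Applying that to "udrqfahoqjltct" gives "tctljqohafqrdu".

tctljqohafqrdu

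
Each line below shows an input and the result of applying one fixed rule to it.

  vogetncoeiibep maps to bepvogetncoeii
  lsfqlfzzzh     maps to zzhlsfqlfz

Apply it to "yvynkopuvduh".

duhyvynkopuv

In each case the input is transformed by: move the last 3 characters to the front (rotate right by 3).
Doing the same to "yvynkopuvduh": "duhyvynkopuv".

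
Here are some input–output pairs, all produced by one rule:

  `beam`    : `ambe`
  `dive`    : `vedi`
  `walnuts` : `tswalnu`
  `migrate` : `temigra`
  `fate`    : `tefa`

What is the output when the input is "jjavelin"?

The transformation: move the last 2 characters to the front (rotate right by 2).
For "jjavelin" the result is "injjavel".

injjavel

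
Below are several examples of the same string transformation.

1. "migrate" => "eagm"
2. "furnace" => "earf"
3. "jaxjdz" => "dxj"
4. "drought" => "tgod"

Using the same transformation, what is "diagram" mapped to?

Looking at the pairs, the operation is to keep every other character starting from the first (positions 1st, 3rd, 5th, ...), then reverse the string.
"diagram" → "darm" → "mrad".

mrad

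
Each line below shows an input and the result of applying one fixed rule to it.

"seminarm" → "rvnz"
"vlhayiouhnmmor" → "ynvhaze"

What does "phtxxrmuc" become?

ukeh

Looking at the pairs, the operation is to keep every other character starting from the second (positions 2nd, 4th, 6th, ...), then shift every letter 13 places forward in the alphabet (wrapping around) — i.e. ROT13.
Applying both steps to "phtxxrmuc": "hxru", then "ukeh".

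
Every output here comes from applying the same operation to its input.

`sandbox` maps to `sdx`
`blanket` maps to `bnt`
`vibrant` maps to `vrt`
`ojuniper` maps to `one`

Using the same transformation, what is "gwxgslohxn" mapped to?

ggon

What's happening: keep one character in every 3, starting at position 1 (positions 1st, 4th, 7th, ...).
"gwxgslohxn" → "ggon".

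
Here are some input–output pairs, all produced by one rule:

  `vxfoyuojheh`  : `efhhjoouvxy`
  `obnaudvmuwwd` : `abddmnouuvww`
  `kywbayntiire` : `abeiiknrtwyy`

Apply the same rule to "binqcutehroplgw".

bceghilnopqrtuw

The rule is to sort the characters into alphabetical order.
For "binqcutehroplgw" the result is "bceghilnopqrtuw".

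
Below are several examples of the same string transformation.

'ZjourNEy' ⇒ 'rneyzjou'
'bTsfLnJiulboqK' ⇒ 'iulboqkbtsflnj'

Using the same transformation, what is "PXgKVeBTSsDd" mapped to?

btssddpxgkve

Each output is the input with this applied: swap the front and back halves of the string, then convert every letter to lowercase.
For "PXgKVeBTSsDd" the result is "btssddpxgkve".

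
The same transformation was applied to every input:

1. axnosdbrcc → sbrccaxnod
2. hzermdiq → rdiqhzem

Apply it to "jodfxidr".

fidrjodx

Rule — swap the front and back halves of the string, then swap the first and last characters.
For "jodfxidr" the result is "fidrjodx".
(Check on "axnosdbrcc": → "dbrccaxnos" → "sbrccaxnod" ✓)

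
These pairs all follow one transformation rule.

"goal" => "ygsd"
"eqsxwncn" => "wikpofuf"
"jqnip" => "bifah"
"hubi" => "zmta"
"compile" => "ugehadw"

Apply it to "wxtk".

oplc

In each case the input is transformed by: shift every letter 8 places backward in the alphabet (wrapping around).
So "wxtk" becomes "oplc".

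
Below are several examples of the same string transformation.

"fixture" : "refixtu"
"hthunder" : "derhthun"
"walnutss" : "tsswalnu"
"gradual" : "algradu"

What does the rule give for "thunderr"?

errthund

Rule — move the first 3 characters to the end (rotate left by 3), then move the first 2 characters to the end (rotate left by 2).
Starting from "thunderr": after the first operation, "nderrthu"; after the second, "errthund".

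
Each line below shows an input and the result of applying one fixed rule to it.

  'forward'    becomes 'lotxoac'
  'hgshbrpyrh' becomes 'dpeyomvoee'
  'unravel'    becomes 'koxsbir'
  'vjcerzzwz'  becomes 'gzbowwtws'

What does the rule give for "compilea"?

The pattern: shift every letter 3 places backward in the alphabet (wrapping around), then move the first character to the end.
For "compilea", step one produces "zljmfibx"; step two turns that into "ljmfibxz".

ljmfibxz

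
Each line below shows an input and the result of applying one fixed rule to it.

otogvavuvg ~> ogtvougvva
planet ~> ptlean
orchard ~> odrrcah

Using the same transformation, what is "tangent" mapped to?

ttanneg

What's happening: take characters alternately from the front and the back (1st, last, 2nd, 2nd-last, ...).
For "tangent" the result is "ttanneg".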